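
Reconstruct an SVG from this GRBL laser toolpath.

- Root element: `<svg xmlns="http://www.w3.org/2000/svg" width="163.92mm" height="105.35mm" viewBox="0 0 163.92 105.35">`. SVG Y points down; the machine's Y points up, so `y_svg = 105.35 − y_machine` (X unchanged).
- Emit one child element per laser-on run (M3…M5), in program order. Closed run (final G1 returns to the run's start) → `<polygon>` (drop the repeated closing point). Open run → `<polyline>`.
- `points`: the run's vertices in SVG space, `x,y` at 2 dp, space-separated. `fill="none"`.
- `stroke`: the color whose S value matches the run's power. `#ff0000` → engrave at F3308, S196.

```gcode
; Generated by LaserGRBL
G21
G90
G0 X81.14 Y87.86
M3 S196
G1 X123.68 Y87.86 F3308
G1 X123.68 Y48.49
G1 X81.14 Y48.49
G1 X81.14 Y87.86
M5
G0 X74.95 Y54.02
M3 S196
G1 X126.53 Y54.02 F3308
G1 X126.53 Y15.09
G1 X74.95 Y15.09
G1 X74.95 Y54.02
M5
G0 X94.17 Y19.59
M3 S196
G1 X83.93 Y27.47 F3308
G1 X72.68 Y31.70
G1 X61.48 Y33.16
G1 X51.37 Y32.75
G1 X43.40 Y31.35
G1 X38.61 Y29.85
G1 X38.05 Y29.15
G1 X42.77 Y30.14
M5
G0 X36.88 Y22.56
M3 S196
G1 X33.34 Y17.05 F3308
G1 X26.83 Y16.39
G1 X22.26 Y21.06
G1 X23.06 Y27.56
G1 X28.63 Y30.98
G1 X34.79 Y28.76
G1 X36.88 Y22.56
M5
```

<svg xmlns="http://www.w3.org/2000/svg" width="163.92mm" height="105.35mm" viewBox="0 0 163.92 105.35">
  <polygon points="81.14,17.49 123.68,17.49 123.68,56.86 81.14,56.86" fill="none" stroke="#ff0000"/>
  <polygon points="74.95,51.33 126.53,51.33 126.53,90.26 74.95,90.26" fill="none" stroke="#ff0000"/>
  <polyline points="94.17,85.76 83.93,77.88 72.68,73.65 61.48,72.19 51.37,72.60 43.40,74.00 38.61,75.50 38.05,76.20 42.77,75.21" fill="none" stroke="#ff0000"/>
  <polygon points="36.88,82.79 33.34,88.30 26.83,88.96 22.26,84.29 23.06,77.79 28.63,74.37 34.79,76.59" fill="none" stroke="#ff0000"/>
</svg>

y_svg = 105.35 − y_m. Every run uses S196, so all elements get stroke `#ff0000` (engrave).

[1] closed run; points: 81.14,17.49 123.68,17.49 123.68,56.86 81.14,56.86

[2] closed run; points: 74.95,51.33 126.53,51.33 126.53,90.26 74.95,90.26

[3] open run; points: 94.17,85.76 83.93,77.88 72.68,73.65 61.48,72.19 51.37,72.60 43.40,74.00 38.61,75.50 38.05,76.20 42.77,75.21

[4] closed run; points: 36.88,82.79 33.34,88.30 26.83,88.96 22.26,84.29 23.06,77.79 28.63,74.37 34.79,76.59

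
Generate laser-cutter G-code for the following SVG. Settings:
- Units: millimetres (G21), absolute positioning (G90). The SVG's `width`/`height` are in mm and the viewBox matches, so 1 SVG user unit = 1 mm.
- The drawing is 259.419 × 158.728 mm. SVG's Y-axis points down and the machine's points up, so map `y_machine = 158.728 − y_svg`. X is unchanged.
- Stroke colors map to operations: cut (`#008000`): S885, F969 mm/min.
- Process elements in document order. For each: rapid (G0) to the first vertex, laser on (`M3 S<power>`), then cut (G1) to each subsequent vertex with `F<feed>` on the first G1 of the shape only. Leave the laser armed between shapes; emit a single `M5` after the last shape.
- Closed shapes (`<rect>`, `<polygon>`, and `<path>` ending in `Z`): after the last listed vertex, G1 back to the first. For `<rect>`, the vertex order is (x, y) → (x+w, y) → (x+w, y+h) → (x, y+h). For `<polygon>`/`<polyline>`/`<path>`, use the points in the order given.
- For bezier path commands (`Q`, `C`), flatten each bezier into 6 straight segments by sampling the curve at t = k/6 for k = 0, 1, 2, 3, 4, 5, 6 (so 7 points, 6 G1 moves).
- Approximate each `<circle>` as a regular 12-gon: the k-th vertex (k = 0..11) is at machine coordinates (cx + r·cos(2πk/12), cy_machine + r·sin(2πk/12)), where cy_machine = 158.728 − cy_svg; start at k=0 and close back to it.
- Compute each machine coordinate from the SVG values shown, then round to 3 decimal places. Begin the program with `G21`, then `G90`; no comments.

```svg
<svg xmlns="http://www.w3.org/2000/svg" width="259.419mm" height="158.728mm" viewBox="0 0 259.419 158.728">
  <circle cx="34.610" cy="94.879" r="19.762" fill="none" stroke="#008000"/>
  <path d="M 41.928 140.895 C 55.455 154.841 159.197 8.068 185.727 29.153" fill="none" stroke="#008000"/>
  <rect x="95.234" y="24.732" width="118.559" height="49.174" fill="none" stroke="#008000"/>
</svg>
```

G21
G90
G0 X54.372 Y63.849
M3 S885
G1 X51.724 Y73.730 F969
G1 X44.491 Y80.963
G1 X34.610 Y83.611
G1 X24.729 Y80.963
G1 X17.496 Y73.730
G1 X14.848 Y63.849
G1 X17.496 Y53.968
G1 X24.729 Y46.735
G1 X34.610 Y44.087
G1 X44.491 Y46.735
G1 X51.724 Y53.968
G1 X54.372 Y63.849
G0 X41.928 Y17.833
M3 S885
G1 X55.434 Y22.732 F969
G1 X79.326 Y45.290
G1 X108.951 Y76.381
G1 X139.661 Y106.877
G1 X166.803 Y127.651
G1 X185.727 Y129.575
G0 X95.234 Y133.996
M3 S885
G1 X213.793 Y133.996 F969
G1 X213.793 Y84.822
G1 X95.234 Y84.822
G1 X95.234 Y133.996
M5

1 u = 1 mm; y_m = 158.728 − y.

[1] `<circle>` circle, #008000→cut S885 F969: (54.372,63.849) → (51.724,73.730) → (44.491,80.963) → (34.610,83.611) → (24.729,80.963) → (17.496,73.730) → (14.848,63.849) → (17.496,53.968) → (24.729,46.735) → (34.610,44.087) → (44.491,46.735) → (51.724,53.968) → (54.372,63.849) (closed)

[2] `<path>` cubic bezier, #008000→cut S885 F969: (41.928,17.833) → (55.434,22.732) → (79.326,45.290) → (108.951,76.381) → (139.661,106.877) → (166.803,127.651) → (185.727,129.575)

[3] `<rect>` rectangle, #008000→cut S885 F969: (95.234,133.996) → (213.793,133.996) → (213.793,84.822) → (95.234,84.822) → (95.234,133.996) (closed)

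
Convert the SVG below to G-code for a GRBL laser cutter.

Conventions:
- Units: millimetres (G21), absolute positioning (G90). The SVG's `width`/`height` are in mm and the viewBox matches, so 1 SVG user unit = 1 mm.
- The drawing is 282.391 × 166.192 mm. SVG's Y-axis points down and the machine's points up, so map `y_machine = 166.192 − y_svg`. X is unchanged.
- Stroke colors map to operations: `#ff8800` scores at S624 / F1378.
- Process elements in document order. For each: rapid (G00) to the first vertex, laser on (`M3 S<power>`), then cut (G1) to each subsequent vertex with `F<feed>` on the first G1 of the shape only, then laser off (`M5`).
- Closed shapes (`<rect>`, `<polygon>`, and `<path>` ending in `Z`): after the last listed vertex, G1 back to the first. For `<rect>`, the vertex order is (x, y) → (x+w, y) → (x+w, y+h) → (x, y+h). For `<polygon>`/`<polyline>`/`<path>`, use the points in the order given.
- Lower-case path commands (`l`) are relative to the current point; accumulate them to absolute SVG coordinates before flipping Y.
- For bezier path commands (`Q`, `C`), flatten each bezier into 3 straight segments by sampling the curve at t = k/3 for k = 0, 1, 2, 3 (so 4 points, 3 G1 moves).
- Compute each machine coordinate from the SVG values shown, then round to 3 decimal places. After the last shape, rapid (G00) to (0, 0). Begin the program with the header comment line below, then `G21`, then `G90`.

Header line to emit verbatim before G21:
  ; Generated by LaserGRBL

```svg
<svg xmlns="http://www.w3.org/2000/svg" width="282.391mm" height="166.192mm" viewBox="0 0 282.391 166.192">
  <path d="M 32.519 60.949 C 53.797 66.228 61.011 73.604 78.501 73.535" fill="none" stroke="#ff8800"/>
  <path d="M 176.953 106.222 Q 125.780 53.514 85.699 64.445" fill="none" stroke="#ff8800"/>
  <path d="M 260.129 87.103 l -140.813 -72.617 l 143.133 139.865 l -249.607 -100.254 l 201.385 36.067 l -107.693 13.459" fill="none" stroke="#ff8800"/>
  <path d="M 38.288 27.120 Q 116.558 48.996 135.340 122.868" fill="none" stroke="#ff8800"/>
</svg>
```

1 u = 1 mm; y_m = 166.192 − y.

[1] `<path>` cubic bezier, #ff8800→score S624 F1378: (32.519,105.243) → (50.010,99.618) → (63.535,94.716) → (78.501,92.657)

[2] `<path>` quadratic bezier, #ff8800→score S624 F1378: (176.953,59.970) → (144.070,88.038) → (113.652,101.963) → (85.699,101.747)

[3] `<path>` open polyline, #ff8800→score S624 F1378: (260.129,79.089) → (119.316,151.706) → (262.449,11.841) → (12.842,112.095) → (214.227,76.028) → (106.534,62.569)

[4] `<path>` quadratic bezier, #ff8800→score S624 F1378: (38.288,139.072) → (83.858,118.711) → (116.209,86.795) → (135.340,43.324)

; Generated by LaserGRBL
G21
G90
G00 X32.519 Y105.243
M3 S624
G1 X50.010 Y99.618 F1378
G1 X63.535 Y94.716
G1 X78.501 Y92.657
M5
G00 X176.953 Y59.970
M3 S624
G1 X144.070 Y88.038 F1378
G1 X113.652 Y101.963
G1 X85.699 Y101.747
M5
G00 X260.129 Y79.089
M3 S624
G1 X119.316 Y151.706 F1378
G1 X262.449 Y11.841
G1 X12.842 Y112.095
G1 X214.227 Y76.028
G1 X106.534 Y62.569
M5
G00 X38.288 Y139.072
M3 S624
G1 X83.858 Y118.711 F1378
G1 X116.209 Y86.795
G1 X135.340 Y43.324
M5
G00 X0.000 Y0.000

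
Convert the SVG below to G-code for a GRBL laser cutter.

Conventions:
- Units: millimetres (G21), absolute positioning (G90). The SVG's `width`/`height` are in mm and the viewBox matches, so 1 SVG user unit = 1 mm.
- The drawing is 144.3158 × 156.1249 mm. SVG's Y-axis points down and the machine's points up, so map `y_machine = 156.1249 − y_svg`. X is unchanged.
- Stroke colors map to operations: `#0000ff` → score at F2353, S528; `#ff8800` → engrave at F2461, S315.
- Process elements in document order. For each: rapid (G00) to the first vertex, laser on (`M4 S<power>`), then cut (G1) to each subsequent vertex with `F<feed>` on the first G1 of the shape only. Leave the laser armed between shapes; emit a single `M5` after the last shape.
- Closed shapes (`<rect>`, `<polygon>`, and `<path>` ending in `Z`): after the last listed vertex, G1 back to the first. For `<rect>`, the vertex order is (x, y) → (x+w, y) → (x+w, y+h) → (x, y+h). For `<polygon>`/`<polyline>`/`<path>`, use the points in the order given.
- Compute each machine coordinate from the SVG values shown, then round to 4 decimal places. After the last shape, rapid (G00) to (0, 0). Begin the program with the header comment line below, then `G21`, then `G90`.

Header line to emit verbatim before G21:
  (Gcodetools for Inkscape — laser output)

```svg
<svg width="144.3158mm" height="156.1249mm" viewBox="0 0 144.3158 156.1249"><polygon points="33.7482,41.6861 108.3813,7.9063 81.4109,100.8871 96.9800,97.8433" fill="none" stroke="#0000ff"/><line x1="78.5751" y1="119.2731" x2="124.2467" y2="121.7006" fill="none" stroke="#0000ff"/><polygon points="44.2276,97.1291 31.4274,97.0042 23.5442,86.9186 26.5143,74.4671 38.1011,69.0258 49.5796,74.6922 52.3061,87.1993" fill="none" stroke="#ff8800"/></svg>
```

1 u = 1 mm; y_m = 156.1249 − y.

[1] `<polygon>` closed polygon, #0000ff→score S528 F2353: (33.7482,114.4388) → (108.3813,148.2186) → (81.4109,55.2378) → (96.9800,58.2816) → (33.7482,114.4388) (closed)

[2] `<line>` line segment, #0000ff→score S528 F2353: (78.5751,36.8518) → (124.2467,34.4243)

[3] `<polygon>` regular polygon, #ff8800→engrave S315 F2461: (44.2276,58.9958) → (31.4274,59.1207) → (23.5442,69.2063) → (26.5143,81.6578) → (38.1011,87.0991) → (49.5796,81.4327) → (52.3061,68.9256) → (44.2276,58.9958) (closed)

(Gcodetools for Inkscape — laser output)
G21
G90
G00 X33.7482 Y114.4388
M4 S528
G1 X108.3813 Y148.2186 F2353
G1 X81.4109 Y55.2378
G1 X96.9800 Y58.2816
G1 X33.7482 Y114.4388
G00 X78.5751 Y36.8518
M4 S528
G1 X124.2467 Y34.4243 F2353
G00 X44.2276 Y58.9958
M4 S315
G1 X31.4274 Y59.1207 F2461
G1 X23.5442 Y69.2063
G1 X26.5143 Y81.6578
G1 X38.1011 Y87.0991
G1 X49.5796 Y81.4327
G1 X52.3061 Y68.9256
G1 X44.2276 Y58.9958
M5
G00 X0.0000 Y0.0000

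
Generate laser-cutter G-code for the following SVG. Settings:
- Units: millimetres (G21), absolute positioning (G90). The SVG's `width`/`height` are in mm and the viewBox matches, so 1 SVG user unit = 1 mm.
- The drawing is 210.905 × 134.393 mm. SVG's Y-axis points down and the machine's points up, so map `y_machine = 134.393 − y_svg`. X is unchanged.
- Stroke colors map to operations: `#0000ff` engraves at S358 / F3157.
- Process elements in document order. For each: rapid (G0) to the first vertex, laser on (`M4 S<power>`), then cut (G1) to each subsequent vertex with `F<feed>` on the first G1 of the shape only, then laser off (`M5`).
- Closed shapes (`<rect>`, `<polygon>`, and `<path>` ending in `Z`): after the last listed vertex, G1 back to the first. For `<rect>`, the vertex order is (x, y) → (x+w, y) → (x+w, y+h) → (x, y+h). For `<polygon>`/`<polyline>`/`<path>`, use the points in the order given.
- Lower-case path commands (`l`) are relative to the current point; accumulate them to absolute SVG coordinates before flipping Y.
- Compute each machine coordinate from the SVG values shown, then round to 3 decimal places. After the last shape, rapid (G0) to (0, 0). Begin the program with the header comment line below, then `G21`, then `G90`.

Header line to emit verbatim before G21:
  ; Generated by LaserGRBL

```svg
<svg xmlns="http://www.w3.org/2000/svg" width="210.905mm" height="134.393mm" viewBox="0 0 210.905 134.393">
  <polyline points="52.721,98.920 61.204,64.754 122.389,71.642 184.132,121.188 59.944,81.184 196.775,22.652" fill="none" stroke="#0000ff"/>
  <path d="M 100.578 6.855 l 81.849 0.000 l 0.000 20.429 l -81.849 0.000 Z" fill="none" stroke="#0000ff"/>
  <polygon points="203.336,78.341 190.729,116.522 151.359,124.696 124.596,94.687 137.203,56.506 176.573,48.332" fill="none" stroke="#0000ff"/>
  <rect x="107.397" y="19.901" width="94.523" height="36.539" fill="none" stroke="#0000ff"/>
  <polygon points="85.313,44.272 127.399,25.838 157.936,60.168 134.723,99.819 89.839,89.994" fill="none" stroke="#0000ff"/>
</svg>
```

1 u = 1 mm; y_m = 134.393 − y.

[1] `<polyline>` open polyline, #0000ff→engrave S358 F3157: (52.721,35.473) → (61.204,69.639) → (122.389,62.751) → (184.132,13.205) → (59.944,53.209) → (196.775,111.741)

[2] `<path>` rectangle, #0000ff→engrave S358 F3157: (100.578,127.538) → (182.427,127.538) → (182.427,107.109) → (100.578,107.109) → (100.578,127.538) (closed)

[3] `<polygon>` regular polygon, #0000ff→engrave S358 F3157: (203.336,56.052) → (190.729,17.871) → (151.359,9.697) → (124.596,39.706) → (137.203,77.887) → (176.573,86.061) → (203.336,56.052) (closed)

[4] `<rect>` rectangle, #0000ff→engrave S358 F3157: (107.397,114.492) → (201.920,114.492) → (201.920,77.953) → (107.397,77.953) → (107.397,114.492) (closed)

[5] `<polygon>` regular polygon, #0000ff→engrave S358 F3157: (85.313,90.121) → (127.399,108.555) → (157.936,74.225) → (134.723,34.574) → (89.839,44.399) → (85.313,90.121) (closed)

; Generated by LaserGRBL
G21
G90
G0 X52.721 Y35.473
M4 S358
G1 X61.204 Y69.639 F3157
G1 X122.389 Y62.751
G1 X184.132 Y13.205
G1 X59.944 Y53.209
G1 X196.775 Y111.741
M5
G0 X100.578 Y127.538
M4 S358
G1 X182.427 Y127.538 F3157
G1 X182.427 Y107.109
G1 X100.578 Y107.109
G1 X100.578 Y127.538
M5
G0 X203.336 Y56.052
M4 S358
G1 X190.729 Y17.871 F3157
G1 X151.359 Y9.697
G1 X124.596 Y39.706
G1 X137.203 Y77.887
G1 X176.573 Y86.061
G1 X203.336 Y56.052
M5
G0 X107.397 Y114.492
M4 S358
G1 X201.920 Y114.492 F3157
G1 X201.920 Y77.953
G1 X107.397 Y77.953
G1 X107.397 Y114.492
M5
G0 X85.313 Y90.121
M4 S358
G1 X127.399 Y108.555 F3157
G1 X157.936 Y74.225
G1 X134.723 Y34.574
G1 X89.839 Y44.399
G1 X85.313 Y90.121
M5
G0 X0.000 Y0.000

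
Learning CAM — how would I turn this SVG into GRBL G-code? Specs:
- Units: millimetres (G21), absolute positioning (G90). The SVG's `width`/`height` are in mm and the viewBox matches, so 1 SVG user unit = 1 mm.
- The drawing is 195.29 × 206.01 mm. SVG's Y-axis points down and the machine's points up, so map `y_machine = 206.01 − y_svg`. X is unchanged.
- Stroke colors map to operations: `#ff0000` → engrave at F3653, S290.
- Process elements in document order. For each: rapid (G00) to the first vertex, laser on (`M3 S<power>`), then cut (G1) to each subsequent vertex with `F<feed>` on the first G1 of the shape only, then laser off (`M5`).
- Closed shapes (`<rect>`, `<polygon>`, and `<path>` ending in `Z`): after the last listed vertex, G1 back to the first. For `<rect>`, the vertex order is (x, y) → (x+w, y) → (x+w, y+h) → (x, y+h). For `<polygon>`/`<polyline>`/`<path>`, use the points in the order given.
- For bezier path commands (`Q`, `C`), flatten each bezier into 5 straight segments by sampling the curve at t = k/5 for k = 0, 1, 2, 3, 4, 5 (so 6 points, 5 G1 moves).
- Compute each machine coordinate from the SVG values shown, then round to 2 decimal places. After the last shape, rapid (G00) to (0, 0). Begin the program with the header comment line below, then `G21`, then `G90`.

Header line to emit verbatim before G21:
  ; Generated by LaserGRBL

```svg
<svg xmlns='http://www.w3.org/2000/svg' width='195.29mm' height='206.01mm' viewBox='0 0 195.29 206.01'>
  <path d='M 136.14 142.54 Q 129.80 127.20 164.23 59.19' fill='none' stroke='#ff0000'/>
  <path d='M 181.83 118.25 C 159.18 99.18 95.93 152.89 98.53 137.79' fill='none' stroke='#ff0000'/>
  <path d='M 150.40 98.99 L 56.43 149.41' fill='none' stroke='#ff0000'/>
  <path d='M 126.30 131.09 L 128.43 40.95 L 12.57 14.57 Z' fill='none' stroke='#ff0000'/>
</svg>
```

viewBox `0 0 195.29 206.01` with mm width/height → 1 unit = 1 mm. Flip: y_m = 206.01 − y_svg.

**Shape 1** — `<path>` quadratic bezier, stroke `#ff0000` → engrave (S290, F3653). Control points (SVG): P0=(136.14,142.54), P1=(129.80,127.20), P2=(164.23,59.19); sampled at t=k/5. Machine vertices: (136.14,63.47) → (135.23,71.71) → (137.59,84.17) → (143.21,100.84) → (152.09,121.72) → (164.23,146.82). Open path.

**Shape 2** — `<path>` cubic bezier, stroke `#ff0000` → engrave (S290, F3653). Control points (SVG): P0=(181.83,118.25), P1=(159.18,99.18), P2=(95.93,152.89), P3=(98.53,137.79); sampled at t=k/5. Machine vertices: (181.83,87.76) → (164.22,91.60) → (141.97,84.77) → (120.21,74.07) → (104.02,66.28) → (98.53,68.22). Open path.

**Shape 3** — `<path>` line segment, stroke `#ff0000` → engrave (S290, F3653). Machine vertices: (150.40,107.02) → (56.43,56.60). Open path.

**Shape 4** — `<path>` closed polygon, stroke `#ff0000` → engrave (S290, F3653). Machine vertices: (126.30,74.92) → (128.43,165.06) → (12.57,191.44) → (126.30,74.92). Closed: final G1 returns to the first vertex.

; Generated by LaserGRBL
G21
G90
G00 X136.14 Y63.47
M3 S290
G1 X135.23 Y71.71 F3653
G1 X137.59 Y84.17
G1 X143.21 Y100.84
G1 X152.09 Y121.72
G1 X164.23 Y146.82
M5
G00 X181.83 Y87.76
M3 S290
G1 X164.22 Y91.60 F3653
G1 X141.97 Y84.77
G1 X120.21 Y74.07
G1 X104.02 Y66.28
G1 X98.53 Y68.22
M5
G00 X150.40 Y107.02
M3 S290
G1 X56.43 Y56.60 F3653
M5
G00 X126.30 Y74.92
M3 S290
G1 X128.43 Y165.06 F3653
G1 X12.57 Y191.44
G1 X126.30 Y74.92
M5
G00 X0.00 Y0.00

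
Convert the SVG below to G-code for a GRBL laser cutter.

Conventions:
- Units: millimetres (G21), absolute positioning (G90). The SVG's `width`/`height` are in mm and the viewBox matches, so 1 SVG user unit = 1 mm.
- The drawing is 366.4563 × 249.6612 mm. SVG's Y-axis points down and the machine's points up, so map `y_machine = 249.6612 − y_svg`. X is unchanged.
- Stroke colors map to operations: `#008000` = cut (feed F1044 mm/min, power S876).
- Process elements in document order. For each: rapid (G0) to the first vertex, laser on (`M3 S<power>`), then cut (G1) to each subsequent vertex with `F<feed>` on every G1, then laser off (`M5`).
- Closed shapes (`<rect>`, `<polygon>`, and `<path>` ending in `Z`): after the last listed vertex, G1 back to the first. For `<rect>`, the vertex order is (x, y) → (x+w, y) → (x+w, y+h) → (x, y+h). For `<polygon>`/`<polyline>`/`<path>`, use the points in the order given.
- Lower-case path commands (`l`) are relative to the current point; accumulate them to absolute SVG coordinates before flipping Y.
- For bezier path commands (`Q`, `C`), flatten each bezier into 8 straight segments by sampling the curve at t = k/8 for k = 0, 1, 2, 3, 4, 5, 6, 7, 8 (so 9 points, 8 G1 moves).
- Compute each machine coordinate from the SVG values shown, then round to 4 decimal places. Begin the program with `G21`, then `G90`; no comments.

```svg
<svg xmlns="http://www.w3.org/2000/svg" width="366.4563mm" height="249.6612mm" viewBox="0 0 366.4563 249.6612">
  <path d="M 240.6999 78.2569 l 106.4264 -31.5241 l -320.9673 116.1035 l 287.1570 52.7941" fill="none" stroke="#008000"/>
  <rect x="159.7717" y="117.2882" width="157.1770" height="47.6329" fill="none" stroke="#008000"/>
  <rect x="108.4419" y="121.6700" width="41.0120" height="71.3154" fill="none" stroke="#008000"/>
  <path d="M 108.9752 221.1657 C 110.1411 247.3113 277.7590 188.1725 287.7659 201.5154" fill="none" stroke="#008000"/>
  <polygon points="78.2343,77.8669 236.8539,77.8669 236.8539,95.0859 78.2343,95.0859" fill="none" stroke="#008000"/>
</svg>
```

G21
G90
G0 X240.6999 Y171.4043
M3 S876
G1 X347.1263 Y202.9284 F1044
G1 X26.1590 Y86.8249 F1044
G1 X313.3160 Y34.0308 F1044
M5
G0 X159.7717 Y132.3730
M3 S876
G1 X316.9487 Y132.3730 F1044
G1 X316.9487 Y84.7401 F1044
G1 X159.7717 Y84.7401 F1044
G1 X159.7717 Y132.3730 F1044
M5
G0 X108.4419 Y127.9912
M3 S876
G1 X149.4539 Y127.9912 F1044
G1 X149.4539 Y56.6758 F1044
G1 X108.4419 Y56.6758 F1044
G1 X108.4419 Y127.9912 F1044
M5
G0 X108.9752 Y28.4955
M3 S876
G1 X116.5819 Y22.3805 F1044
G1 X135.9959 Y22.4120 F1044
G1 X163.4195 Y26.7414 F1044
G1 X195.0552 Y33.5196 F1044
G1 X227.1053 Y40.8980 F1044
G1 X255.7721 Y47.0278 F1044
G1 X277.2582 Y50.0599 F1044
G1 X287.7659 Y48.1458 F1044
M5
G0 X78.2343 Y171.7943
M3 S876
G1 X236.8539 Y171.7943 F1044
G1 X236.8539 Y154.5753 F1044
G1 X78.2343 Y154.5753 F1044
G1 X78.2343 Y171.7943 F1044
M5

viewBox `0 0 366.4563 249.6612` with mm width/height → 1 unit = 1 mm. Flip: y_m = 249.6612 − y_svg.

**Shape 1** — `<path>` open polyline, stroke `#008000` → cut (S876, F1044). Machine vertices: (240.6999,171.4043) → (347.1263,202.9284) → (26.1590,86.8249) → (313.3160,34.0308). Open path.

**Shape 2** — `<rect>` rectangle, stroke `#008000` → cut (S876, F1044). Machine vertices: (159.7717,132.3730) → (316.9487,132.3730) → (316.9487,84.7401) → (159.7717,84.7401) → (159.7717,132.3730). Closed: final G1 returns to the first vertex.

**Shape 3** — `<rect>` rectangle, stroke `#008000` → cut (S876, F1044). Machine vertices: (108.4419,127.9912) → (149.4539,127.9912) → (149.4539,56.6758) → (108.4419,56.6758) → (108.4419,127.9912). Closed: final G1 returns to the first vertex.

**Shape 4** — `<path>` cubic bezier, stroke `#008000` → cut (S876, F1044). Control points (SVG): P0=(108.9752,221.1657), P1=(110.1411,247.3113), P2=(277.7590,188.1725), P3=(287.7659,201.5154); sampled at t=k/8. Machine vertices: (108.9752,28.4955) → (116.5819,22.3805) → (135.9959,22.4120) → (163.4195,26.7414) → (195.0552,33.5196) → (227.1053,40.8980) → (255.7721,47.0278) → (277.2582,50.0599) → (287.7659,48.1458). Open path.

**Shape 5** — `<polygon>` rectangle, stroke `#008000` → cut (S876, F1044). Machine vertices: (78.2343,171.7943) → (236.8539,171.7943) → (236.8539,154.5753) → (78.2343,154.5753) → (78.2343,171.7943). Closed: final G1 returns to the first vertex.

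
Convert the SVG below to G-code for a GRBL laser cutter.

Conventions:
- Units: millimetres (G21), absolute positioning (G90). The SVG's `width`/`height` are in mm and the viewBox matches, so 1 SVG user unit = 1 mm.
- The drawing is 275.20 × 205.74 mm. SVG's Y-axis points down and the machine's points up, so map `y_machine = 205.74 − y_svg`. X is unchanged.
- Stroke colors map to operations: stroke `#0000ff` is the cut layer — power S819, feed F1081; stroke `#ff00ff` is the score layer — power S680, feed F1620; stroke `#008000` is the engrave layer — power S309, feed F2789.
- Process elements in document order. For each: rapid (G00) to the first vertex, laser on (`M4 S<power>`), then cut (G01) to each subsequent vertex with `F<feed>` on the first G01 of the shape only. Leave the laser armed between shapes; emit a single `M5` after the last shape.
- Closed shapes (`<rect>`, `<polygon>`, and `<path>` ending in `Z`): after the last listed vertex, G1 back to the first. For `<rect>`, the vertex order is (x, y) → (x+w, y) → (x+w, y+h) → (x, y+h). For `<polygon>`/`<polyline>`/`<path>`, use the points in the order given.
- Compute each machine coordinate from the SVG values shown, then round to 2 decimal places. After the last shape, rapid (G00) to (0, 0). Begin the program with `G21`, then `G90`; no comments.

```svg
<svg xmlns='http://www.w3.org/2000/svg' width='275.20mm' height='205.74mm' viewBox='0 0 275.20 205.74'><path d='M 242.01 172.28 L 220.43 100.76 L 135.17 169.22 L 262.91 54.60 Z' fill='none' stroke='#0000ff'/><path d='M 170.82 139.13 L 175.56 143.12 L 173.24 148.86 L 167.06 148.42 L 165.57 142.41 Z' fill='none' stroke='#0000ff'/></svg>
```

viewBox `0 0 275.20 205.74` with mm width/height → 1 unit = 1 mm. Flip: y_m = 205.74 − y_svg.

**Shape 1** — `<path>` closed polygon, stroke `#0000ff` → cut (S819, F1081). Machine vertices: (242.01,33.46) → (220.43,104.98) → (135.17,36.52) → (262.91,151.14) → (242.01,33.46). Closed: final G1 returns to the first vertex.

**Shape 2** — `<path>` regular polygon, stroke `#0000ff` → cut (S819, F1081). Machine vertices: (170.82,66.61) → (175.56,62.62) → (173.24,56.88) → (167.06,57.32) → (165.57,63.33) → (170.82,66.61). Closed: final G1 returns to the first vertex.

G21
G90
G00 X242.01 Y33.46
M4 S819
G01 X220.43 Y104.98 F1081
G01 X135.17 Y36.52
G01 X262.91 Y151.14
G01 X242.01 Y33.46
G00 X170.82 Y66.61
M4 S819
G01 X175.56 Y62.62 F1081
G01 X173.24 Y56.88
G01 X167.06 Y57.32
G01 X165.57 Y63.33
G01 X170.82 Y66.61
M5
G00 X0.00 Y0.00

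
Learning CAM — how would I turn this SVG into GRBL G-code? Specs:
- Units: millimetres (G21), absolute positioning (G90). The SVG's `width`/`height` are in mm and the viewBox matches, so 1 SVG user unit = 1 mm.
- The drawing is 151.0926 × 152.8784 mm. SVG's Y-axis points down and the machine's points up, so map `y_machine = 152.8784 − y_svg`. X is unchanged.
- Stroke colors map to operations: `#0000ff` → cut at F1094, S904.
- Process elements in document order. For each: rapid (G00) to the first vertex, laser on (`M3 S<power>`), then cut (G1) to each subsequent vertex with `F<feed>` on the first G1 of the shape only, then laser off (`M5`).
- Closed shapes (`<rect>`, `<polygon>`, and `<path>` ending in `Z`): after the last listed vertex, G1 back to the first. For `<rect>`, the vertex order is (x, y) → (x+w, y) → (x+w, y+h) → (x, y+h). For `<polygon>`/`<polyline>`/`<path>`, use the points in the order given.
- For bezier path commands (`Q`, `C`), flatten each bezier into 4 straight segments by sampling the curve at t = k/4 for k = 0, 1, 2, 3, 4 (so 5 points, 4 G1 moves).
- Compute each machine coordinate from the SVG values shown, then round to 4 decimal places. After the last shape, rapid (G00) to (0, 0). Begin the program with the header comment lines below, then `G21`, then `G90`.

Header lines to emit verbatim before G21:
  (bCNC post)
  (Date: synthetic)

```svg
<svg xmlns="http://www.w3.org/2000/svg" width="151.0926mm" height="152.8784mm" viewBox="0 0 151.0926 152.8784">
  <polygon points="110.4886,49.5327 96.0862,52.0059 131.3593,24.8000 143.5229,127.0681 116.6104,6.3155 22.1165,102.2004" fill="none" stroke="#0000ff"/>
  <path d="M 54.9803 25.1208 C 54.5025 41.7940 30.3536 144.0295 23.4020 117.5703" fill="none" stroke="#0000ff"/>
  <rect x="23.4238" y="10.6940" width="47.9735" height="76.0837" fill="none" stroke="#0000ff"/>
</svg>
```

Since the viewBox matches the mm dimensions, user units are millimetres directly. The only transform is the Y-flip y_m = 152.8784 − y_svg.

Shape 1 is a closed polygon drawn with `<polygon>`. Its stroke #0000ff means cut at S904, F1094. After flipping Y the toolpath is (110.4886,103.3457) → (96.0862,100.8725) → (131.3593,128.0784) → (143.5229,25.8103) → (116.6104,146.5629) → (22.1165,50.6780) → (110.4886,103.3457), returning to the start.

Shape 2 is a cubic bezier drawn with `<path>`. Its stroke #0000ff means cut at S904, F1094. After flipping Y the toolpath is (54.9803,127.7576) → (50.8222,102.5575) → (41.6188,65.3582) → (31.2016,36.2462) → (23.4020,35.3081).

Shape 3 is a rectangle drawn with `<rect>`. Its stroke #0000ff means cut at S904, F1094. After flipping Y the toolpath is (23.4238,142.1844) → (71.3973,142.1844) → (71.3973,66.1007) → (23.4238,66.1007) → (23.4238,142.1844), returning to the start.

(bCNC post)
(Date: synthetic)
G21
G90
G00 X110.4886 Y103.3457
M3 S904
G1 X96.0862 Y100.8725 F1094
G1 X131.3593 Y128.0784
G1 X143.5229 Y25.8103
G1 X116.6104 Y146.5629
G1 X22.1165 Y50.6780
G1 X110.4886 Y103.3457
M5
G00 X54.9803 Y127.7576
M3 S904
G1 X50.8222 Y102.5575 F1094
G1 X41.6188 Y65.3582
G1 X31.2016 Y36.2462
G1 X23.4020 Y35.3081
M5
G00 X23.4238 Y142.1844
M3 S904
G1 X71.3973 Y142.1844 F1094
G1 X71.3973 Y66.1007
G1 X23.4238 Y66.1007
G1 X23.4238 Y142.1844
M5
G00 X0.0000 Y0.0000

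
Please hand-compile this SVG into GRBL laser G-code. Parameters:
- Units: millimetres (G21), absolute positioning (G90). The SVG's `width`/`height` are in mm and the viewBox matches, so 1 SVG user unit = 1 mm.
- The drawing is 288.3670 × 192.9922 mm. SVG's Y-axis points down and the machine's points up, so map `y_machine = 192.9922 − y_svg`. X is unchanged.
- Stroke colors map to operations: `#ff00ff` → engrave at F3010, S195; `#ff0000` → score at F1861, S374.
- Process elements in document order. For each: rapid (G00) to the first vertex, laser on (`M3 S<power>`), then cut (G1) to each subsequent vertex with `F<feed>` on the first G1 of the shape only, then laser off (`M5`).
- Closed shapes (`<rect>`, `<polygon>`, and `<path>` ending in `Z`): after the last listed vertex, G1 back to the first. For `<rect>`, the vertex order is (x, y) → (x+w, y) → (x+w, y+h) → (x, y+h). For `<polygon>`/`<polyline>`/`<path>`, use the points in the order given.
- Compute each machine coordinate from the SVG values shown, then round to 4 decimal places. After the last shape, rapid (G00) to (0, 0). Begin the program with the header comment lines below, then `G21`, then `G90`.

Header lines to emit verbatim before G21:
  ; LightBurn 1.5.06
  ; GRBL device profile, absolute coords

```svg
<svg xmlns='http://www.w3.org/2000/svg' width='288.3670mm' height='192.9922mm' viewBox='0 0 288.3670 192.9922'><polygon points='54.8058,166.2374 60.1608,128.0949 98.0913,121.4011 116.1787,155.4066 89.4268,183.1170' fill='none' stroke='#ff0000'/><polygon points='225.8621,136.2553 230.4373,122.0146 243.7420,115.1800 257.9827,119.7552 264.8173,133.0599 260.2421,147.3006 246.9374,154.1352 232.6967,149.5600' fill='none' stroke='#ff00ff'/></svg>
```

viewBox `0 0 288.3670 192.9922` with mm width/height → 1 unit = 1 mm. Flip: y_m = 192.9922 − y_svg.

**Shape 1** — `<polygon>` regular polygon, stroke `#ff0000` → score (S374, F1861). Machine vertices: (54.8058,26.7548) → (60.1608,64.8973) → (98.0913,71.5911) → (116.1787,37.5856) → (89.4268,9.8752) → (54.8058,26.7548). Closed: final G1 returns to the first vertex.

**Shape 2** — `<polygon>` regular polygon, stroke `#ff00ff` → engrave (S195, F3010). Machine vertices: (225.8621,56.7369) → (230.4373,70.9776) → (243.7420,77.8122) → (257.9827,73.2370) → (264.8173,59.9323) → (260.2421,45.6916) → (246.9374,38.8570) → (232.6967,43.4322) → (225.8621,56.7369). Closed: final G1 returns to the first vertex.

; LightBurn 1.5.06
; GRBL device profile, absolute coords
G21
G90
G00 X54.8058 Y26.7548
M3 S374
G1 X60.1608 Y64.8973 F1861
G1 X98.0913 Y71.5911
G1 X116.1787 Y37.5856
G1 X89.4268 Y9.8752
G1 X54.8058 Y26.7548
M5
G00 X225.8621 Y56.7369
M3 S195
G1 X230.4373 Y70.9776 F3010
G1 X243.7420 Y77.8122
G1 X257.9827 Y73.2370
G1 X264.8173 Y59.9323
G1 X260.2421 Y45.6916
G1 X246.9374 Y38.8570
G1 X232.6967 Y43.4322
G1 X225.8621 Y56.7369
M5
G00 X0.0000 Y0.0000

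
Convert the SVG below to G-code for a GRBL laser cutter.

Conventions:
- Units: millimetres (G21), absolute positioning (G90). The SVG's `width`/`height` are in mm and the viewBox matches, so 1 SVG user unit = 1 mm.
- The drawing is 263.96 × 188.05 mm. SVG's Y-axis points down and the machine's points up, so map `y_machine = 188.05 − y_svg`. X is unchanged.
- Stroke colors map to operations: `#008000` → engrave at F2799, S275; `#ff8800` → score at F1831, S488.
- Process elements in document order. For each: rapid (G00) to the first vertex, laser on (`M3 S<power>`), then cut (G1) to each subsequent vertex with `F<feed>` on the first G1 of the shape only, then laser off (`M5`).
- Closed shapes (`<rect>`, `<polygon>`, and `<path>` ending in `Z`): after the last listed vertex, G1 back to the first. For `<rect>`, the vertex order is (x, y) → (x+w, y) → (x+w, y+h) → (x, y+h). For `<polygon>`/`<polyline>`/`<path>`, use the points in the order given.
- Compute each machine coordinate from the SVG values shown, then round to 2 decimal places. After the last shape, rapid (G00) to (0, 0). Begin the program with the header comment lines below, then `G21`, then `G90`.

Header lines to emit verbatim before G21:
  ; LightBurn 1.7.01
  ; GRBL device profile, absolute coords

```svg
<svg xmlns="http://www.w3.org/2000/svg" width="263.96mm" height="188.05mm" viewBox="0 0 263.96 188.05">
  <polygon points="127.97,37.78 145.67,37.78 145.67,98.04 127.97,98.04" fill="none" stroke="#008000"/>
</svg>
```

viewBox `0 0 263.96 188.05` with mm width/height → 1 unit = 1 mm. Flip: y_m = 188.05 − y_svg.

**Shape 1** — `<polygon>` rectangle, stroke `#008000` → engrave (S275, F2799). Machine vertices: (127.97,150.27) → (145.67,150.27) → (145.67,90.01) → (127.97,90.01) → (127.97,150.27). Closed: final G1 returns to the first vertex.

; LightBurn 1.7.01
; GRBL device profile, absolute coords
G21
G90
G00 X127.97 Y150.27
M3 S275
G1 X145.67 Y150.27 F2799
G1 X145.67 Y90.01
G1 X127.97 Y90.01
G1 X127.97 Y150.27
M5
G00 X0.00 Y0.00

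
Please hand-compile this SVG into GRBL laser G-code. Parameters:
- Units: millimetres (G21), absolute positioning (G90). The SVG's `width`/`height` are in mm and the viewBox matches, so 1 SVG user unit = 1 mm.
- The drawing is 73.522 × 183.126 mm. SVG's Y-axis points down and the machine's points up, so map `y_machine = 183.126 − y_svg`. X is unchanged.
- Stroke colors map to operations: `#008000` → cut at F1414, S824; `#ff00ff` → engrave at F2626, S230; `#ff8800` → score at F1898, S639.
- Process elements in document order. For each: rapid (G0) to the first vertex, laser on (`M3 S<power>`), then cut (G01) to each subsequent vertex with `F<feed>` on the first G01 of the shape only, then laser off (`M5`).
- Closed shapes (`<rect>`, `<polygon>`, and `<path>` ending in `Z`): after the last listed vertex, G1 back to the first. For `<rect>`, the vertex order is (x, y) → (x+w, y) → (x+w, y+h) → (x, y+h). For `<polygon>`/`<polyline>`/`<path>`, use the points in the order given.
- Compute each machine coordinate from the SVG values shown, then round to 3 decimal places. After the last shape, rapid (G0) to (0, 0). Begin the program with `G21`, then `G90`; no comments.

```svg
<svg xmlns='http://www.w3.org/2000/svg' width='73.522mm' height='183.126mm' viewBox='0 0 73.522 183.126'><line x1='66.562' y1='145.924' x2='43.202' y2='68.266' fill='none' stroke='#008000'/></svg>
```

G21
G90
G0 X66.562 Y37.202
M3 S824
G01 X43.202 Y114.860 F1414
M5
G0 X0.000 Y0.000

Since the viewBox matches the mm dimensions, user units are millimetres directly. The only transform is the Y-flip y_m = 183.126 − y_svg.

Shape 1 is a line segment drawn with `<line>`. Its stroke #008000 means cut at S824, F1414. After flipping Y the toolpath is (66.562,37.202) → (43.202,114.860).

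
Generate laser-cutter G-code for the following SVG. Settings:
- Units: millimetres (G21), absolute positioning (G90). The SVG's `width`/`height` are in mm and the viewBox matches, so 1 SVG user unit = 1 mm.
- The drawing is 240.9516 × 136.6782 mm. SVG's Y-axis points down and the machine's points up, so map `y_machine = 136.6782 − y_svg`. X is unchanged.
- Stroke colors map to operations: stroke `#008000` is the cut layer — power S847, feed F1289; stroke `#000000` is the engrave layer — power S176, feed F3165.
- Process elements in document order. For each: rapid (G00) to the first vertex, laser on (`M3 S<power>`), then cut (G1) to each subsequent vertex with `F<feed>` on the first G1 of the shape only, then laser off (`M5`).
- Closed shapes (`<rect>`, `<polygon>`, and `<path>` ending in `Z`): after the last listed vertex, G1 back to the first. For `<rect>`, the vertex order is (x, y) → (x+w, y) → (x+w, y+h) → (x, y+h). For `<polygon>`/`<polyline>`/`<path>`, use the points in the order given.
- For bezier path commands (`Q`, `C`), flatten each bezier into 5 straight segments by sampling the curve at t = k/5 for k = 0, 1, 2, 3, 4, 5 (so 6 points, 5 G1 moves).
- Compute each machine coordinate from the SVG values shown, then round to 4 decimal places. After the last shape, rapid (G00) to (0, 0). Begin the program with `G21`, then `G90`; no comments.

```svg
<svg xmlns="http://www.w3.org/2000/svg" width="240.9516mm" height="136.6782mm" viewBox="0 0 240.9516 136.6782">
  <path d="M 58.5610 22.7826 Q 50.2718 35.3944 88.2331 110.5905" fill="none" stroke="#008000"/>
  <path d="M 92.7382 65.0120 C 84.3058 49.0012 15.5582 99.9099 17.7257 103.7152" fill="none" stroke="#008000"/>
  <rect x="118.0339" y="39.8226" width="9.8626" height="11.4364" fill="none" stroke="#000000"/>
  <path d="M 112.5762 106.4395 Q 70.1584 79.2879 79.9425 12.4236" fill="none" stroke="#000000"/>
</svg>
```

G21
G90
G00 X58.5610 Y113.8956
M3 S847
G1 X57.0953 Y106.3475 F1289
G1 X59.3297 Y93.7927
G1 X65.2641 Y76.2311
G1 X74.8986 Y53.6628
G1 X88.2331 Y26.0877
M5
G00 X92.7382 Y71.6662
M3 S847
G1 X81.4908 Y74.1545 F1289
G1 X62.0668 Y66.0553
G1 X40.7652 Y52.8415
G1 X23.8852 Y39.9864
G1 X17.7257 Y32.9630
M5
G00 X118.0339 Y96.8556
M3 S176
G1 X127.8965 Y96.8556 F3165
G1 X127.8965 Y85.4192
G1 X118.0339 Y85.4192
G1 X118.0339 Y96.8556
M5
G00 X112.5762 Y30.2387
M3 S176
G1 X97.6972 Y42.6878 F3165
G1 X86.9943 Y58.3140
G1 X80.4675 Y77.1172
G1 X78.1169 Y99.0974
G1 X79.9425 Y124.2546
M5
G00 X0.0000 Y0.0000

viewBox `0 0 240.9516 136.6782` with mm width/height → 1 unit = 1 mm. Flip: y_m = 136.6782 − y_svg.

**Shape 1** — `<path>` quadratic bezier, stroke `#008000` → cut (S847, F1289). Control points (SVG): P0=(58.5610,22.7826), P1=(50.2718,35.3944), P2=(88.2331,110.5905); sampled at t=k/5. Machine vertices: (58.5610,113.8956) → (57.0953,106.3475) → (59.3297,93.7927) → (65.2641,76.2311) → (74.8986,53.6628) → (88.2331,26.0877). Open path.

**Shape 2** — `<path>` cubic bezier, stroke `#008000` → cut (S847, F1289). Control points (SVG): P0=(92.7382,65.0120), P1=(84.3058,49.0012), P2=(15.5582,99.9099), P3=(17.7257,103.7152); sampled at t=k/5. Machine vertices: (92.7382,71.6662) → (81.4908,74.1545) → (62.0668,66.0553) → (40.7652,52.8415) → (23.8852,39.9864) → (17.7257,32.9630). Open path.

**Shape 3** — `<rect>` rectangle, stroke `#000000` → engrave (S176, F3165). Machine vertices: (118.0339,96.8556) → (127.8965,96.8556) → (127.8965,85.4192) → (118.0339,85.4192) → (118.0339,96.8556). Closed: final G1 returns to the first vertex.

**Shape 4** — `<path>` quadratic bezier, stroke `#000000` → engrave (S176, F3165). Control points (SVG): P0=(112.5762,106.4395), P1=(70.1584,79.2879), P2=(79.9425,12.4236); sampled at t=k/5. Machine vertices: (112.5762,30.2387) → (97.6972,42.6878) → (86.9943,58.3140) → (80.4675,77.1172) → (78.1169,99.0974) → (79.9425,124.2546). Open path.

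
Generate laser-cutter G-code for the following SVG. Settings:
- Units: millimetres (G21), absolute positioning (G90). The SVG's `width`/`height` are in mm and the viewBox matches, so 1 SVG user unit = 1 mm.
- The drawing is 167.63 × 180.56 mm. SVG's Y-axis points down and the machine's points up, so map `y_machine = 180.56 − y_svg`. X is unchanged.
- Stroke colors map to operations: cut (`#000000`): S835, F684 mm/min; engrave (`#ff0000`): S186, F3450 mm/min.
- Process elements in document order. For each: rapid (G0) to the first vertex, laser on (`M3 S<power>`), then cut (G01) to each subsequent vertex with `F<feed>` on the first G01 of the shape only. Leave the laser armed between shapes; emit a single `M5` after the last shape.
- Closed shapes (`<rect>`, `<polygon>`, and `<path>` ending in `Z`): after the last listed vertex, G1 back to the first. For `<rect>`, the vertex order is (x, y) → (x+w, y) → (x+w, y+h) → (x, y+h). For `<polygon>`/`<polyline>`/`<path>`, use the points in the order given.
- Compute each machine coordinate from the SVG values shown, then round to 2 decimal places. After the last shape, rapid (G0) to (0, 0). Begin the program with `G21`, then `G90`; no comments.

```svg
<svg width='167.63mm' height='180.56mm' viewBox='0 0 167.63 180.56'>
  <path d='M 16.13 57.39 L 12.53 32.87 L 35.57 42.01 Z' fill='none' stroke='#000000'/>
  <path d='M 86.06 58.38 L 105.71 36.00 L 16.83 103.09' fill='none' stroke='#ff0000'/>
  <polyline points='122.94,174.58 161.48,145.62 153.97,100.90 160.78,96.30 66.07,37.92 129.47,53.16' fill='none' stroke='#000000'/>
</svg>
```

viewBox `0 0 167.63 180.56` with mm width/height → 1 unit = 1 mm. Flip: y_m = 180.56 − y_svg.

**Shape 1** — `<path>` regular polygon, stroke `#000000` → cut (S835, F684). Machine vertices: (16.13,123.17) → (12.53,147.69) → (35.57,138.55) → (16.13,123.17). Closed: final G1 returns to the first vertex.

**Shape 2** — `<path>` open polyline, stroke `#ff0000` → engrave (S186, F3450). Machine vertices: (86.06,122.18) → (105.71,144.56) → (16.83,77.47). Open path.

**Shape 3** — `<polyline>` open polyline, stroke `#000000` → cut (S835, F684). Machine vertices: (122.94,5.98) → (161.48,34.94) → (153.97,79.66) → (160.78,84.26) → (66.07,142.64) → (129.47,127.40). Open path.

G21
G90
G0 X16.13 Y123.17
M3 S835
G01 X12.53 Y147.69 F684
G01 X35.57 Y138.55
G01 X16.13 Y123.17
G0 X86.06 Y122.18
M3 S186
G01 X105.71 Y144.56 F3450
G01 X16.83 Y77.47
G0 X122.94 Y5.98
M3 S835
G01 X161.48 Y34.94 F684
G01 X153.97 Y79.66
G01 X160.78 Y84.26
G01 X66.07 Y142.64
G01 X129.47 Y127.40
M5
G0 X0.00 Y0.00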